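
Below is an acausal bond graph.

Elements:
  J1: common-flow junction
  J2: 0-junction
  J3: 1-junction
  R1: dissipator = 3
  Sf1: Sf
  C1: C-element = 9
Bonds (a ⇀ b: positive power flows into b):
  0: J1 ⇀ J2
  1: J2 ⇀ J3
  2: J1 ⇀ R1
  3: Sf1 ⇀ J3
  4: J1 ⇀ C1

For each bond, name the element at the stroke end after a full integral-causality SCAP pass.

bond 0 stroke→J2
bond 1 stroke→J3
bond 2 stroke→J1
bond 3 stroke→Sf1
bond 4 stroke→J1

bond 3 →Sf1  (Sf1: flow source, stroke at near end)
bond 1 →J3  (common-f at J3 fixed by 3)
bond 0 →J2  (J2: last free bond brings effort in)
bond 2 →J1  (J1 flow already set via bond 0)
bond 4 →J1  (common-f at J1 fixed by 0)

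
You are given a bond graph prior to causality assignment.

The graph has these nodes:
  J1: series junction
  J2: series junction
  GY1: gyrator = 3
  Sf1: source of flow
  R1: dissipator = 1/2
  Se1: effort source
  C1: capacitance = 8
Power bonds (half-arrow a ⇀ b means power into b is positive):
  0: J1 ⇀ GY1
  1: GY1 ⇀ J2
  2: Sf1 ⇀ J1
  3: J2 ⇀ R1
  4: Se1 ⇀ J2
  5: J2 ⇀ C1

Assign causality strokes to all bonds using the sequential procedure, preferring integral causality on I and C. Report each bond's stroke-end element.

bond 0 stroke→J1
bond 1 stroke→J2
bond 2 stroke→Sf1
bond 3 stroke→R1
bond 4 stroke→J2
bond 5 stroke→J2

bond 2 stroke at Sf1  (Sf1 (Sf) sets flow on bond)
bond 4 stroke at J2  (Se1: effort source, stroke at far end)
bond 0 stroke at J1  (J1 flow already set via bond 2)
bond 1 stroke at J2  (GY GY1: same side as bond 0)
bond 5 stroke at J2  (prefer integral on C1)
bond 3 stroke at R1  (J2 needs exactly one f-in)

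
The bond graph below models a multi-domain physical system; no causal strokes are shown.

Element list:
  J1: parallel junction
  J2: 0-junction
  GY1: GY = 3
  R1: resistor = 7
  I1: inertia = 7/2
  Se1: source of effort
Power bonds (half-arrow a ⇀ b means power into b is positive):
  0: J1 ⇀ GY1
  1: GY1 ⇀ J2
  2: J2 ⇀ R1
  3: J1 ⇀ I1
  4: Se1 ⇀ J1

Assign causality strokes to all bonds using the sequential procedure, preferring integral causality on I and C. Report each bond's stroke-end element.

#0 stroke→GY1
#1 stroke→GY1
#2 stroke→J2
#3 stroke→I1
#4 stroke→J1

#4 →J1  (Se1 (Se) sets effort on bond)
#0 →GY1  (J1 effort already set via bond 4)
#3 →I1  (J1: bond 4 brought effort, rest push out)
#1 →GY1  (GY1: gyrator matches bond 0)
#2 →J2  (J2 needs exactly one e-in)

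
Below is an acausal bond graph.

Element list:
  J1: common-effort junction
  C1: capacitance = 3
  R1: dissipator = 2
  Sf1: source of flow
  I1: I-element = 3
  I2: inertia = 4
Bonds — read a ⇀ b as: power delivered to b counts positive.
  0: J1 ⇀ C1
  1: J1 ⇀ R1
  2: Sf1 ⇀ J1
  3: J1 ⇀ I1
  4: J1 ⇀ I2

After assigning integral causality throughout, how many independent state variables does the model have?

#2 stroke at Sf1  (source Sf1 imposes f)
#0 stroke at J1  (prefer integral on C1)
#1 stroke at R1  (common-e at J1 fixed by 0)
#3 stroke at I1  (0-jn J1 has e-setter on 0)
#4 stroke at I2  (common-e at J1 fixed by 0)

3  (C1, I1, I2 all integral)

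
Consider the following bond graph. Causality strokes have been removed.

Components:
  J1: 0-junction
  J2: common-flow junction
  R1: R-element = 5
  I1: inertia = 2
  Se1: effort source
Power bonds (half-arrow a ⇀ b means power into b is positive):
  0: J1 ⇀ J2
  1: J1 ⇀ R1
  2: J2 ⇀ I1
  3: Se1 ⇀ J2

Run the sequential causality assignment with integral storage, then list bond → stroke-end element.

b0 stroke at J2
b1 stroke at J1
b2 stroke at I1
b3 stroke at J2

β3 →J2  (Se1: effort source, stroke at far end)
β2 →I1  (prefer integral on I1)
β0 →J2  (J2 flow already set via bond 2)
β1 →J1  (only one effort-in slot at J1)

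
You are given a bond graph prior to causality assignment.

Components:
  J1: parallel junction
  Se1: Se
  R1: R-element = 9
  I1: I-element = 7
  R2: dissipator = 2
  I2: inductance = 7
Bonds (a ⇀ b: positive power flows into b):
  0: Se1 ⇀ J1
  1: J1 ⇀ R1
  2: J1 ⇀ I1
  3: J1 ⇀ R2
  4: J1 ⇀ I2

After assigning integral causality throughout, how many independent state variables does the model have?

bond 0 stroke→J1  (Se1 fixes effort; stroke away)
bond 1 stroke→R1  (J1: bond 0 brought effort, rest push out)
bond 2 stroke→I1  (J1: bond 0 brought effort, rest push out)
bond 3 stroke→R2  (J1: bond 0 brought effort, rest push out)
bond 4 stroke→I2  (J1: bond 0 brought effort, rest push out)

2  (I1, I2 all integral)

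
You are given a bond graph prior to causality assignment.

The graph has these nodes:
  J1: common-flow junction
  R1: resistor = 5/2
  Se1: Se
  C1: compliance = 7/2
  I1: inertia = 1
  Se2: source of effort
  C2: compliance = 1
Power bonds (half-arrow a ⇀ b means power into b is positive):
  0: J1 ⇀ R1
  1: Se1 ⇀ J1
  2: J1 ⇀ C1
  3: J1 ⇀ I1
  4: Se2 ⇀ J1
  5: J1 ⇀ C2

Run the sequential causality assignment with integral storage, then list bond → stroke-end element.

#0 |J1
#1 |J1
#2 |J1
#3 |I1
#4 |J1
#5 |J1

β1 stroke at J1  (Se1 fixes effort; stroke away)
β4 stroke at J1  (Se2 fixes effort; stroke away)
β2 stroke at J1  (C1 outputs effort q/C1)
β3 stroke at I1  (I1: I, integral causality)
β0 stroke at J1  (common-f at J1 fixed by 3)
β5 stroke at J1  (1-jn J1 has f-setter on 3)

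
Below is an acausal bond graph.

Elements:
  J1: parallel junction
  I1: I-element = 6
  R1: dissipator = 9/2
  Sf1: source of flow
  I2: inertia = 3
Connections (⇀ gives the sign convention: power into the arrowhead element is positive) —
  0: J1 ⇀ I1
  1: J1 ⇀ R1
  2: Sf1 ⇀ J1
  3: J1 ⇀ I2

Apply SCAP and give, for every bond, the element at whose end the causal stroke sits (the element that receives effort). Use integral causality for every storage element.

β2 stroke→Sf1  (source Sf1 imposes f)
β0 stroke→I1  (prefer integral on I1)
β3 stroke→I2  (I2 integral (f out))
β1 stroke→J1  (only one effort-in slot at J1)

b0 |I1
b1 |J1
b2 |Sf1
b3 |I2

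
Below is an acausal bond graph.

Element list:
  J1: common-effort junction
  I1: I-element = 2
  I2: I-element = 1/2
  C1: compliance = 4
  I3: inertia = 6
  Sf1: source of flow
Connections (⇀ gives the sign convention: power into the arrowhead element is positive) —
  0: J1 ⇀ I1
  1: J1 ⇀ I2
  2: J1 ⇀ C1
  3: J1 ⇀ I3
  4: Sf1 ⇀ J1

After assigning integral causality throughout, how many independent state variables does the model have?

bond 4 stroke at Sf1  (Sf1 (Sf) sets flow on bond)
bond 0 stroke at I1  (prefer integral on I1)
bond 1 stroke at I2  (I2 integral (f out))
bond 2 stroke at J1  (C1 integral (e out))
bond 3 stroke at I3  (common-e at J1 fixed by 2)

4  (C1, I1, I2, I3 all integral)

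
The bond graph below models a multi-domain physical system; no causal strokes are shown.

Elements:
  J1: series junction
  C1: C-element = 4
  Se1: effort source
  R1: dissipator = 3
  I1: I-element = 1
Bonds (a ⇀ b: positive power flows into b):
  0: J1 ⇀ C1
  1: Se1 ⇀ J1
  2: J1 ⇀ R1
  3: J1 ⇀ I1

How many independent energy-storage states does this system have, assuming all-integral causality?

bond 1 →J1  (Se1: effort source, stroke at far end)
bond 0 →J1  (C1 integral (e out))
bond 3 →I1  (I1: I, integral causality)
bond 2 →J1  (common-f at J1 fixed by 3)

2  (C1, I1 all integral)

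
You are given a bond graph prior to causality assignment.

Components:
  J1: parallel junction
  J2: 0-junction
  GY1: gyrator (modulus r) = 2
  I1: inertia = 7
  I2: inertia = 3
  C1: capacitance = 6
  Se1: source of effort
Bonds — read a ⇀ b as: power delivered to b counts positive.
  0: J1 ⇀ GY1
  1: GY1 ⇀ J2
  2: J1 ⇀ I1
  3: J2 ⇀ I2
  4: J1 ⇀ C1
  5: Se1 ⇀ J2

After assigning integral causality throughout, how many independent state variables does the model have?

3  (C1, I1, I2 all integral)

#5 stroke→J2  (Se1 fixes effort; stroke away)
#1 stroke→GY1  (common-e at J2 fixed by 5)
#3 stroke→I2  (J2: bond 5 brought effort, rest push out)
#0 stroke→GY1  (through GY1, causality inverts; strokes same side of GY1)
#2 stroke→I1  (I1 outputs flow p/I1)
#4 stroke→J1  (closing 0-jn rule on J1)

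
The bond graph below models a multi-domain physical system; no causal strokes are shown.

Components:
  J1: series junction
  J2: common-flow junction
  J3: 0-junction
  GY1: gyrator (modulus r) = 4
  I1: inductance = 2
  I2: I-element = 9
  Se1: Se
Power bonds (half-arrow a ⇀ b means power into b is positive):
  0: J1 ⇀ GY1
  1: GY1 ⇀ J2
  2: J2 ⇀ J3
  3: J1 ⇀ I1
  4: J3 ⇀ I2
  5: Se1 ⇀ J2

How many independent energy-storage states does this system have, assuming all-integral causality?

#5 →J2  (Se1 fixes effort; stroke away)
#3 →I1  (I1 integral (f out))
#0 →J1  (common-f at J1 fixed by 3)
#1 →J2  (GY GY1: same side as bond 0)
#2 →J3  (J2: last free bond brings flow in)
#4 →I2  (0-jn J3 has e-setter on 2)

2  (I1, I2 all integral)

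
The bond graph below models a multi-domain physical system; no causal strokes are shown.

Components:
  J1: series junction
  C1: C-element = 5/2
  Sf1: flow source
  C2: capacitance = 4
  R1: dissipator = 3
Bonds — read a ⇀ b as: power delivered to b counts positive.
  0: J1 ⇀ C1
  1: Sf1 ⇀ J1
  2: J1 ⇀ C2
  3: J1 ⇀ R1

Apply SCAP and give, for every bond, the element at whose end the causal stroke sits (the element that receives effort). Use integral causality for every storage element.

bond 0 →J1
bond 1 →Sf1
bond 2 →J1
bond 3 →J1

#1 →Sf1  (source Sf1 imposes f)
#0 →J1  (1-jn J1 has f-setter on 1)
#2 →J1  (J1: bond 1 brought flow, rest push out)
#3 →J1  (J1: bond 1 brought flow, rest push out)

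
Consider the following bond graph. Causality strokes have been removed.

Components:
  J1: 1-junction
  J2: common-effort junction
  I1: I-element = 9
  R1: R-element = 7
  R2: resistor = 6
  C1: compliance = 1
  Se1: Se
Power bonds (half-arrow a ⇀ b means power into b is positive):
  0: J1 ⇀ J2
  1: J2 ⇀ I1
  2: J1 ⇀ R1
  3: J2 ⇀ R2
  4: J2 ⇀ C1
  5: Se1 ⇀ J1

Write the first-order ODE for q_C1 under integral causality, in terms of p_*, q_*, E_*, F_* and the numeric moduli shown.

dq_C1/dt = E_Se1/7 - p_I1/9 - 13*q_C1/42

#5 |J1  (Se1: effort source, stroke at far end)
#1 |I1  (I1 outputs flow p/I1)
#4 |J2  (prefer integral on C1)
#0 |J1  (J2 effort already set via bond 4)
#3 |R2  (0-jn J2 has e-setter on 4)
#2 |R1  (only one flow-in slot at J1)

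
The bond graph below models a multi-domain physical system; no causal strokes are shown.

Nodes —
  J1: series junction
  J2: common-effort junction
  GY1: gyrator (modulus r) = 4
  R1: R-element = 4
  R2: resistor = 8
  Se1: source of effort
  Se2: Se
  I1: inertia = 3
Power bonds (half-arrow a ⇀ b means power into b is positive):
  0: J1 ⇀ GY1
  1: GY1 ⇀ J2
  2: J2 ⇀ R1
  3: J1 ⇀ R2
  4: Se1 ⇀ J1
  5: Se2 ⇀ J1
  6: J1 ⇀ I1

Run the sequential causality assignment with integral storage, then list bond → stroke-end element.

b0 stroke→J1
b1 stroke→J2
b2 stroke→R1
b3 stroke→J1
b4 stroke→J1
b5 stroke→J1
b6 stroke→I1

bond 4 |J1  (source Se1 imposes e)
bond 5 |J1  (Se2 (Se) sets effort on bond)
bond 6 |I1  (I1 integral (f out))
bond 0 |J1  (J1: bond 6 brought flow, rest push out)
bond 3 |J1  (common-f at J1 fixed by 6)
bond 1 |J2  (GY1: gyrator matches bond 0)
bond 2 |R1  (0-jn J2 has e-setter on 1)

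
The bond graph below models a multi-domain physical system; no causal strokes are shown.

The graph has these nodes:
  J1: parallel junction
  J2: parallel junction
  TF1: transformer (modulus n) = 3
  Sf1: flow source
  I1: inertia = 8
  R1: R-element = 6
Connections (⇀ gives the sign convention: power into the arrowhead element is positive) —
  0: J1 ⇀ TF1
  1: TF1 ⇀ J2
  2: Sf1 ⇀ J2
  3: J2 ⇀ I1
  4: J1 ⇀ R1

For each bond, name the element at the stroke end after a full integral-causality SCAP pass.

b2 |Sf1  (Sf1 fixes flow; stroke at Sf1)
b3 |I1  (prefer integral on I1)
b1 |J2  (only one effort-in slot at J2)
b0 |TF1  (TF TF1: opposite of bond 1)
b4 |J1  (J1: last free bond brings effort in)

β0 stroke→TF1
β1 stroke→J2
β2 stroke→Sf1
β3 stroke→I1
β4 stroke→J1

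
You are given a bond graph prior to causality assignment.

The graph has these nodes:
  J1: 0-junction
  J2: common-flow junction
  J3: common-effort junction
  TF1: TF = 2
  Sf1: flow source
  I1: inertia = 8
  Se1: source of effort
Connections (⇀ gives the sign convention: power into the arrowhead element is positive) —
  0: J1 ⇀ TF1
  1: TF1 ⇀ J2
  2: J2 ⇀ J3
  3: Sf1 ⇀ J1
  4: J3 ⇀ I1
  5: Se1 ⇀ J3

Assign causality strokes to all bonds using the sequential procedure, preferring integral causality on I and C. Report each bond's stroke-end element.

#0 →J1
#1 →TF1
#2 →J2
#3 →Sf1
#4 →I1
#5 →J3

bond 3 →Sf1  (Sf1: flow source, stroke at near end)
bond 5 →J3  (Se1: effort source, stroke at far end)
bond 0 →J1  (closing 0-jn rule on J1)
bond 2 →J2  (0-jn J3 has e-setter on 5)
bond 4 →I1  (J3 effort already set via bond 5)
bond 1 →TF1  (TF TF1: opposite of bond 0)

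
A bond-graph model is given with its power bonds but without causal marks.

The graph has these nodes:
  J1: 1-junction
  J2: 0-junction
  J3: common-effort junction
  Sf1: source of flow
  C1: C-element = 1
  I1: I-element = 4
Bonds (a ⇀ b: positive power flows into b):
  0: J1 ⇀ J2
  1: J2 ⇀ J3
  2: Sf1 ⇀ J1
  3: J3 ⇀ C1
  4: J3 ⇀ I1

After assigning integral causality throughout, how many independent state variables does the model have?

2  (C1, I1 all integral)

#2 stroke→Sf1  (Sf1: flow source, stroke at near end)
#0 stroke→J1  (1-jn J1 has f-setter on 2)
#1 stroke→J2  (J2: last free bond brings effort in)
#3 stroke→J3  (C1 integral (e out))
#4 stroke→I1  (common-e at J3 fixed by 3)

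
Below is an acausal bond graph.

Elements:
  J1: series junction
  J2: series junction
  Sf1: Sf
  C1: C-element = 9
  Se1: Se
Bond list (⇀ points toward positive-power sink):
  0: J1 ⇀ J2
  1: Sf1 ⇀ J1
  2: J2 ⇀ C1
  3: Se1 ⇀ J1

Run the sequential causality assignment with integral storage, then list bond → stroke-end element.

bond 1 stroke at Sf1  (Sf1: flow source, stroke at near end)
bond 3 stroke at J1  (source Se1 imposes e)
bond 0 stroke at J1  (J1: bond 1 brought flow, rest push out)
bond 2 stroke at J2  (common-f at J2 fixed by 0)

bond 0 stroke at J1
bond 1 stroke at Sf1
bond 2 stroke at J2
bond 3 stroke at J1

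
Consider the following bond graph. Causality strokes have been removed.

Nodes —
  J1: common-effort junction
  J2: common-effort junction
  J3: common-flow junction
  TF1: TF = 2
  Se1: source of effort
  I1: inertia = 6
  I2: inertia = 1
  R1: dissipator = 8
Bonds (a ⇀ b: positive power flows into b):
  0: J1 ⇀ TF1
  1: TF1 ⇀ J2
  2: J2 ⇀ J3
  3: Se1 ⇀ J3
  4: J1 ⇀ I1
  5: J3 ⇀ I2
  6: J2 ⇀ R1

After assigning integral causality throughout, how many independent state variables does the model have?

#3 stroke at J3  (source Se1 imposes e)
#4 stroke at I1  (I1 integral (f out))
#0 stroke at J1  (only one effort-in slot at J1)
#1 stroke at TF1  (TF1: transformer flips bond 0)
#5 stroke at I2  (prefer integral on I2)
#2 stroke at J3  (common-f at J3 fixed by 5)
#6 stroke at J2  (only one effort-in slot at J2)

2  (I1, I2 all integral)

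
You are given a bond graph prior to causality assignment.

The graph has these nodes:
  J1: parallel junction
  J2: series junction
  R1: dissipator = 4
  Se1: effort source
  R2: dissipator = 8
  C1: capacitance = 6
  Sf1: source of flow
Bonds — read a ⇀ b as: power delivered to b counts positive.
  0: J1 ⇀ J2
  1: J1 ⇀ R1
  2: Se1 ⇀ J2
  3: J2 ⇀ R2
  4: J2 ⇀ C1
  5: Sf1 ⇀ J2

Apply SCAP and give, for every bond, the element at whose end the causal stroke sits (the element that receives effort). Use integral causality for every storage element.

b0 stroke at J2
b1 stroke at J1
b2 stroke at J2
b3 stroke at J2
b4 stroke at J2
b5 stroke at Sf1

#2 stroke at J2  (Se1: effort source, stroke at far end)
#5 stroke at Sf1  (Sf1: flow source, stroke at near end)
#0 stroke at J2  (J2: bond 5 brought flow, rest push out)
#3 stroke at J2  (1-jn J2 has f-setter on 5)
#4 stroke at J2  (J2 flow already set via bond 5)
#1 stroke at J1  (J1: last free bond brings effort in)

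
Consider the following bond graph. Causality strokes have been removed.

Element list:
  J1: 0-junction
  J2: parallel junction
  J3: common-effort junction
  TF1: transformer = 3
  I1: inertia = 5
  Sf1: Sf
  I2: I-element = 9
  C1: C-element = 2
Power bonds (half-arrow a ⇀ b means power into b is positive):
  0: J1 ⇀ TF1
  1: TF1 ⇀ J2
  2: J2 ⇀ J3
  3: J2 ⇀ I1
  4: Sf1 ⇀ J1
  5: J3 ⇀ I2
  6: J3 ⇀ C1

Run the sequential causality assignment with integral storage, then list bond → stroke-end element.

b4 |Sf1  (source Sf1 imposes f)
b0 |J1  (only one effort-in slot at J1)
b1 |TF1  (TF1 one-in-one-out from 0)
b3 |I1  (prefer integral on I1)
b2 |J2  (only one effort-in slot at J2)
b5 |I2  (prefer integral on I2)
b6 |J3  (J3: last free bond brings effort in)

β0 |J1
β1 |TF1
β2 |J2
β3 |I1
β4 |Sf1
β5 |I2
β6 |J3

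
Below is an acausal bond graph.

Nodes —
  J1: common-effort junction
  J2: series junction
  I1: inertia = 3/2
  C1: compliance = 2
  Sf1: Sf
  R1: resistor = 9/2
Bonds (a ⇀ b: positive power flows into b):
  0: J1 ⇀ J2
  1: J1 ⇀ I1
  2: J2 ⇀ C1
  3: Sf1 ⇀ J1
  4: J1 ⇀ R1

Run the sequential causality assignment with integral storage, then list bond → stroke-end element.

bond 0 stroke at J1
bond 1 stroke at I1
bond 2 stroke at J2
bond 3 stroke at Sf1
bond 4 stroke at R1

b3 |Sf1  (Sf1: flow source, stroke at near end)
b1 |I1  (prefer integral on I1)
b2 |J2  (C1 integral (e out))
b0 |J1  (J2: last free bond brings flow in)
b4 |R1  (J1 effort already set via bond 0)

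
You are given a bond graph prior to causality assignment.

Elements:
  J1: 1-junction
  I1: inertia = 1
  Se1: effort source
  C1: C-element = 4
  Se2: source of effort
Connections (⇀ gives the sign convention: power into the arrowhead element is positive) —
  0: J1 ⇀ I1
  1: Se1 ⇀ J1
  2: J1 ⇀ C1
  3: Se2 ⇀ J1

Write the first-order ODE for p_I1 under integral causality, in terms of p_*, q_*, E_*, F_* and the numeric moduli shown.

bond 1 stroke at J1  (Se1 fixes effort; stroke away)
bond 3 stroke at J1  (Se2: effort source, stroke at far end)
bond 0 stroke at I1  (I1: I, integral causality)
bond 2 stroke at J1  (1-jn J1 has f-setter on 0)

dp_I1/dt = E_Se1 + E_Se2 - q_C1/4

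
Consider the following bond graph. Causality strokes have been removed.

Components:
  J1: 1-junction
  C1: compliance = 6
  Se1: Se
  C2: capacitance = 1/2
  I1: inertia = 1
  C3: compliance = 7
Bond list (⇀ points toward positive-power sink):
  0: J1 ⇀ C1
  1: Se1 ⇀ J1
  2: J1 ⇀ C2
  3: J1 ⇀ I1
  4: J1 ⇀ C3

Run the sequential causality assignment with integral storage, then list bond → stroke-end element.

β1 stroke at J1  (Se1 fixes effort; stroke away)
β0 stroke at J1  (C1 outputs effort q/C1)
β2 stroke at J1  (C2: C, integral causality)
β3 stroke at I1  (I1 integral (f out))
β4 stroke at J1  (1-jn J1 has f-setter on 3)

#0 |J1
#1 |J1
#2 |J1
#3 |I1
#4 |J1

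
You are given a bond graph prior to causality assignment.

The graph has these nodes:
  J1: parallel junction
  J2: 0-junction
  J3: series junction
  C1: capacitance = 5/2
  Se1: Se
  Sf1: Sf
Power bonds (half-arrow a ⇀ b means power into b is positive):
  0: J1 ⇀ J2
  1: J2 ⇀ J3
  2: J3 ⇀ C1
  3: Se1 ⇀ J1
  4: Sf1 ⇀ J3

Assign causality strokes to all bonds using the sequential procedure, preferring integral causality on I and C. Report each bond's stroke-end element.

β0 stroke→J2
β1 stroke→J3
β2 stroke→J3
β3 stroke→J1
β4 stroke→Sf1

#3 →J1  (Se1 (Se) sets effort on bond)
#4 →Sf1  (source Sf1 imposes f)
#0 →J2  (common-e at J1 fixed by 3)
#1 →J3  (0-jn J2 has e-setter on 0)
#2 →J3  (J3 flow already set via bond 4)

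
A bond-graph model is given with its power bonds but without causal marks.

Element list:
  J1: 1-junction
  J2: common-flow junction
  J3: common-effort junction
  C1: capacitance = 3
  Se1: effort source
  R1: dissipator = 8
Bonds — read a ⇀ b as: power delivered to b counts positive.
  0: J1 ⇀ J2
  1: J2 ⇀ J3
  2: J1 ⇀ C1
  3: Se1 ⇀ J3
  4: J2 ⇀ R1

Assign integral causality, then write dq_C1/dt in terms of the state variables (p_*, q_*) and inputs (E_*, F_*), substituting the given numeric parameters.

dq_C1/dt = -E_Se1/8 - q_C1/24

b3 →J3  (Se1: effort source, stroke at far end)
b1 →J2  (J3: bond 3 brought effort, rest push out)
b2 →J1  (C1 integral (e out))
b0 →J2  (J1: last free bond brings flow in)
b4 →R1  (J2 needs exactly one f-in)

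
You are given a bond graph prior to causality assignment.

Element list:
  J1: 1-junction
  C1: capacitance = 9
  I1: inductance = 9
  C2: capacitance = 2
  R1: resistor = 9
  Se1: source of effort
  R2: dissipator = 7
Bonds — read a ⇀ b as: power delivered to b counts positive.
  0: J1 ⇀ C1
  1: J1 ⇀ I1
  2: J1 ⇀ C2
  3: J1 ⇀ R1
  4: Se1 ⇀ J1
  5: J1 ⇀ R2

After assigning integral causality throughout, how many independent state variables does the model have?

3  (C1, C2, I1 all integral)

b4 stroke at J1  (source Se1 imposes e)
b0 stroke at J1  (C1 outputs effort q/C1)
b1 stroke at I1  (I1: I, integral causality)
b2 stroke at J1  (1-jn J1 has f-setter on 1)
b3 stroke at J1  (J1: bond 1 brought flow, rest push out)
b5 stroke at J1  (1-jn J1 has f-setter on 1)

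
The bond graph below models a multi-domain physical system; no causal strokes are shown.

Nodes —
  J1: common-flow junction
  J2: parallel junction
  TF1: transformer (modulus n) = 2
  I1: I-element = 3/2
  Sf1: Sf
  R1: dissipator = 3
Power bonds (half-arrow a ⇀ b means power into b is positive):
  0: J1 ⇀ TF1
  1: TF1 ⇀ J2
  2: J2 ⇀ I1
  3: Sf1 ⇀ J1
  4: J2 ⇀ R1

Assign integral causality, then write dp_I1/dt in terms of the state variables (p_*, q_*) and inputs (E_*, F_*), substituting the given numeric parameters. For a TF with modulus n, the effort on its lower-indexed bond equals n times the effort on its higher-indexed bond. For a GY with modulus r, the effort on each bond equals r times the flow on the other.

#3 →Sf1  (Sf1 (Sf) sets flow on bond)
#0 →J1  (1-jn J1 has f-setter on 3)
#1 →TF1  (TF TF1: opposite of bond 0)
#2 →I1  (I1 outputs flow p/I1)
#4 →J2  (J2: last free bond brings effort in)

dp_I1/dt = 6*F_Sf1 - 2*p_I1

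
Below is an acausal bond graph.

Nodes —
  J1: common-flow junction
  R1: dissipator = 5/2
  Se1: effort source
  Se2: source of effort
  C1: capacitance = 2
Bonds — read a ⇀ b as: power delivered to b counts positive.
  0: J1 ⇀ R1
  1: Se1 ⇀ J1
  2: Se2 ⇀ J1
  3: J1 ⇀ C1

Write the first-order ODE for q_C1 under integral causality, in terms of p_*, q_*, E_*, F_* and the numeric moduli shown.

#1 |J1  (source Se1 imposes e)
#2 |J1  (Se2: effort source, stroke at far end)
#3 |J1  (prefer integral on C1)
#0 |R1  (J1: last free bond brings flow in)

dq_C1/dt = 2*E_Se1/5 + 2*E_Se2/5 - q_C1/5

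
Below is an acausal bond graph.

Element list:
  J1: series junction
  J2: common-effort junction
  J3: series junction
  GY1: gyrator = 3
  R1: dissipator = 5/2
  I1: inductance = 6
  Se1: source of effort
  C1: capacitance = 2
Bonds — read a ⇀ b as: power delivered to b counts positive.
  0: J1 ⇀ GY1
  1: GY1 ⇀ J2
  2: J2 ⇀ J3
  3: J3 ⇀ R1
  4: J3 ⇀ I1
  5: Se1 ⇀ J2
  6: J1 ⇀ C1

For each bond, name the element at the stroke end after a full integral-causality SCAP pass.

#0 stroke at GY1
#1 stroke at GY1
#2 stroke at J3
#3 stroke at J3
#4 stroke at I1
#5 stroke at J2
#6 stroke at J1

b5 stroke at J2  (Se1 fixes effort; stroke away)
b1 stroke at GY1  (J2 effort already set via bond 5)
b2 stroke at J3  (J2: bond 5 brought effort, rest push out)
b0 stroke at GY1  (GY GY1: same side as bond 1)
b6 stroke at J1  (J1: bond 0 brought flow, rest push out)
b4 stroke at I1  (I1: I, integral causality)
b3 stroke at J3  (J3 flow already set via bond 4)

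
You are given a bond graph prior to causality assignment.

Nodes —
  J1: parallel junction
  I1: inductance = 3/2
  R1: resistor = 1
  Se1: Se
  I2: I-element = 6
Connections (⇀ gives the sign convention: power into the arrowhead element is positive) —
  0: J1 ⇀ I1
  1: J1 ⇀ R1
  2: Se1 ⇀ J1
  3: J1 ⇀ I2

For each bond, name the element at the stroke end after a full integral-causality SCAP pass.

bond 2 stroke at J1  (Se1 fixes effort; stroke away)
bond 0 stroke at I1  (J1: bond 2 brought effort, rest push out)
bond 1 stroke at R1  (0-jn J1 has e-setter on 2)
bond 3 stroke at I2  (J1: bond 2 brought effort, rest push out)

b0 stroke at I1
b1 stroke at R1
b2 stroke at J1
b3 stroke at I2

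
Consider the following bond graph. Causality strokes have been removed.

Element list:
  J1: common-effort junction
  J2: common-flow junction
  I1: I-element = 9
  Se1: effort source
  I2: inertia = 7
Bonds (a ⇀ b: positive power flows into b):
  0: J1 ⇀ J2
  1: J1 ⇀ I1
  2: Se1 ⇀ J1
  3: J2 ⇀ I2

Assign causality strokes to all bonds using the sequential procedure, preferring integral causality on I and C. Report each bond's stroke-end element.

β0 |J2
β1 |I1
β2 |J1
β3 |I2

#2 stroke→J1  (Se1 (Se) sets effort on bond)
#0 stroke→J2  (0-jn J1 has e-setter on 2)
#1 stroke→I1  (J1: bond 2 brought effort, rest push out)
#3 stroke→I2  (J2: last free bond brings flow in)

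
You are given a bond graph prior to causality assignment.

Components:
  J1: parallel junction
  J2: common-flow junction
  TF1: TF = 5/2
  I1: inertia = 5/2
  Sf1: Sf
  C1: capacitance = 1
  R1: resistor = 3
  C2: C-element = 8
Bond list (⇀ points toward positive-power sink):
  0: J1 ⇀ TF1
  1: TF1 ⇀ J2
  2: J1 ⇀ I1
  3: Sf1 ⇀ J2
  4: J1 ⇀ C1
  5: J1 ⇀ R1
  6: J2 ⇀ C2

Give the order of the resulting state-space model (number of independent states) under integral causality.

3  (C1, C2, I1 all integral)

bond 3 →Sf1  (Sf1: flow source, stroke at near end)
bond 1 →J2  (J2 flow already set via bond 3)
bond 6 →J2  (common-f at J2 fixed by 3)
bond 0 →TF1  (TF1: transformer flips bond 1)
bond 2 →I1  (I1: I, integral causality)
bond 4 →J1  (prefer integral on C1)
bond 5 →R1  (common-e at J1 fixed by 4)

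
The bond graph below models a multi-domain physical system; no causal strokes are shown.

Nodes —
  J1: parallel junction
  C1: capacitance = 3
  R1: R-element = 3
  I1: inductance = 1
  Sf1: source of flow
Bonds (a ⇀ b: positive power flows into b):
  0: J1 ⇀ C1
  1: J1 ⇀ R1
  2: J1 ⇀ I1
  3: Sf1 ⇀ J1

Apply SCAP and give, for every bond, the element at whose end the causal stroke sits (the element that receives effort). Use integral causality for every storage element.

bond 3 stroke→Sf1  (Sf1: flow source, stroke at near end)
bond 0 stroke→J1  (C1 outputs effort q/C1)
bond 1 stroke→R1  (J1: bond 0 brought effort, rest push out)
bond 2 stroke→I1  (J1 effort already set via bond 0)

b0 stroke at J1
b1 stroke at R1
b2 stroke at I1
b3 stroke at Sf1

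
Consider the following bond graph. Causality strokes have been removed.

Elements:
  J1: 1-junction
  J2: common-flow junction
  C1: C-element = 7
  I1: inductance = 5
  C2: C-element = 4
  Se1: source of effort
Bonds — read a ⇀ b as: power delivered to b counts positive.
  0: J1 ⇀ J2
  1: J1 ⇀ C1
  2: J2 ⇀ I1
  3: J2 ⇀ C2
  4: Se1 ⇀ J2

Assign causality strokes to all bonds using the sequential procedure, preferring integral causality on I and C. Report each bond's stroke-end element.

b0 stroke→J2
b1 stroke→J1
b2 stroke→I1
b3 stroke→J2
b4 stroke→J2

β4 stroke at J2  (Se1 fixes effort; stroke away)
β1 stroke at J1  (prefer integral on C1)
β0 stroke at J2  (J1: last free bond brings flow in)
β2 stroke at I1  (prefer integral on I1)
β3 stroke at J2  (J2: bond 2 brought flow, rest push out)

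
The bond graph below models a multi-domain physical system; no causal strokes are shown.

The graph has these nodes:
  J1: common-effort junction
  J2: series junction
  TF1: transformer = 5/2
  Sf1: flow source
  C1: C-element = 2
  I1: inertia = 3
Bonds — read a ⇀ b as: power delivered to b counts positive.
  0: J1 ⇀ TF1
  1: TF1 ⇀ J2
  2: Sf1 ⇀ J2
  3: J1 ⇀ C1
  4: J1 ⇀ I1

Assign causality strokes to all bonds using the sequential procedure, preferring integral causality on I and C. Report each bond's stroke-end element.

#2 |Sf1  (source Sf1 imposes f)
#1 |J2  (J2: bond 2 brought flow, rest push out)
#0 |TF1  (TF TF1: opposite of bond 1)
#3 |J1  (C1: C, integral causality)
#4 |I1  (J1 effort already set via bond 3)

#0 stroke at TF1
#1 stroke at J2
#2 stroke at Sf1
#3 stroke at J1
#4 stroke at I1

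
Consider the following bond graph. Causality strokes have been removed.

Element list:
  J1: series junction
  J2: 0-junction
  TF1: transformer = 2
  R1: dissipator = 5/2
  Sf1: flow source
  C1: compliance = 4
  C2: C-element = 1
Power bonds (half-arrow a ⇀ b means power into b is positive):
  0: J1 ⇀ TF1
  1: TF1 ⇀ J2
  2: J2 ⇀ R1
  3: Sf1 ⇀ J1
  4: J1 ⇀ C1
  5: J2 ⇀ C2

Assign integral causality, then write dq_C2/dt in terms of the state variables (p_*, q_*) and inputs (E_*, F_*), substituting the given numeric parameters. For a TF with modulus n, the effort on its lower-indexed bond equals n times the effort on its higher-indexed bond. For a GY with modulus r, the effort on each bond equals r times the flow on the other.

dq_C2/dt = 2*F_Sf1 - 2*q_C2/5

bond 3 stroke at Sf1  (source Sf1 imposes f)
bond 0 stroke at J1  (J1: bond 3 brought flow, rest push out)
bond 4 stroke at J1  (J1 flow already set via bond 3)
bond 1 stroke at TF1  (TF1 one-in-one-out from 0)
bond 5 stroke at J2  (C2: C, integral causality)
bond 2 stroke at R1  (common-e at J2 fixed by 5)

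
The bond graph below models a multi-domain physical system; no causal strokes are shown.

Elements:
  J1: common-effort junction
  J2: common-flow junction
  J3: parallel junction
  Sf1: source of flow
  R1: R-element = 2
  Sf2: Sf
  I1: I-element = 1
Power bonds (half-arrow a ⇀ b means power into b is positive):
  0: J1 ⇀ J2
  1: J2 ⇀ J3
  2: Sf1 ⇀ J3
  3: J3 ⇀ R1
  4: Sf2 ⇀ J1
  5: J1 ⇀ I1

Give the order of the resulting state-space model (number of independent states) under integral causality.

1  (I1 all integral)

bond 2 |Sf1  (Sf1 (Sf) sets flow on bond)
bond 4 |Sf2  (source Sf2 imposes f)
bond 5 |I1  (I1 outputs flow p/I1)
bond 0 |J1  (J1 needs exactly one e-in)
bond 1 |J2  (1-jn J2 has f-setter on 0)
bond 3 |J3  (J3 needs exactly one e-in)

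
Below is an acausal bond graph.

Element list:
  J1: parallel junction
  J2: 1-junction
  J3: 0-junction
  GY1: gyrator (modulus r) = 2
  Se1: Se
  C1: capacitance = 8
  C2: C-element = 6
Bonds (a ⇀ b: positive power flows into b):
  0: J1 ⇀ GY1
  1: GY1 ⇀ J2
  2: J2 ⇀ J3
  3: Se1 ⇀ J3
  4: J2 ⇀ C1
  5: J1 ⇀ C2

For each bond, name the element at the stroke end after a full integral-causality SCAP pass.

#3 stroke→J3  (Se1 (Se) sets effort on bond)
#2 stroke→J2  (0-jn J3 has e-setter on 3)
#4 stroke→J2  (prefer integral on C1)
#1 stroke→GY1  (closing 1-jn rule on J2)
#0 stroke→GY1  (GY1: gyrator matches bond 1)
#5 stroke→J1  (only one effort-in slot at J1)

β0 →GY1
β1 →GY1
β2 →J2
β3 →J3
β4 →J2
β5 →J1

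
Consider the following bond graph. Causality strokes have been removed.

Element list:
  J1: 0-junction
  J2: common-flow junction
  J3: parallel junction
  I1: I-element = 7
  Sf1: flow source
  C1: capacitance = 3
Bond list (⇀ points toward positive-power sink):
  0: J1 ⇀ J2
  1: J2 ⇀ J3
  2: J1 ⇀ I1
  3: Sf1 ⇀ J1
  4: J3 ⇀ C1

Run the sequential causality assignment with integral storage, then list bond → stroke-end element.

bond 0 stroke→J1
bond 1 stroke→J2
bond 2 stroke→I1
bond 3 stroke→Sf1
bond 4 stroke→J3

β3 stroke at Sf1  (Sf1 (Sf) sets flow on bond)
β2 stroke at I1  (prefer integral on I1)
β0 stroke at J1  (only one effort-in slot at J1)
β1 stroke at J2  (J2 flow already set via bond 0)
β4 stroke at J3  (only one effort-in slot at J3)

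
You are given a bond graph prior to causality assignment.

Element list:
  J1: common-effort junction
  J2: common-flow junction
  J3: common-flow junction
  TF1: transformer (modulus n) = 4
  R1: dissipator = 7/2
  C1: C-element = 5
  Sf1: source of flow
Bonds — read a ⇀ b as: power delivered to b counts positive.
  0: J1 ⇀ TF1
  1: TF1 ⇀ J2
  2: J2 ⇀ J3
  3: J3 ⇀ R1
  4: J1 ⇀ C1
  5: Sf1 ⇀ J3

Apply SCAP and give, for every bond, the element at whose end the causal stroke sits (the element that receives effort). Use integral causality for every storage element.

bond 0 stroke→TF1
bond 1 stroke→J2
bond 2 stroke→J3
bond 3 stroke→J3
bond 4 stroke→J1
bond 5 stroke→Sf1

#5 stroke at Sf1  (Sf1: flow source, stroke at near end)
#2 stroke at J3  (J3: bond 5 brought flow, rest push out)
#3 stroke at J3  (J3 flow already set via bond 5)
#1 stroke at J2  (1-jn J2 has f-setter on 2)
#0 stroke at TF1  (TF1 one-in-one-out from 1)
#4 stroke at J1  (only one effort-in slot at J1)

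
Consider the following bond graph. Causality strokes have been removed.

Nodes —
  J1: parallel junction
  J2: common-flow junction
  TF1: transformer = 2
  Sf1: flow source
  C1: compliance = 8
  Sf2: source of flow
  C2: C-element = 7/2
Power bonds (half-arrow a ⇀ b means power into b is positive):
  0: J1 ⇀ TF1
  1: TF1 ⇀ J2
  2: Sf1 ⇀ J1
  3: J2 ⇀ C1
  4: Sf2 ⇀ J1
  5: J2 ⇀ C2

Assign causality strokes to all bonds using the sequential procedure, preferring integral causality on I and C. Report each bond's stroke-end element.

bond 0 →J1
bond 1 →TF1
bond 2 →Sf1
bond 3 →J2
bond 4 →Sf2
bond 5 →J2

bond 2 →Sf1  (Sf1 (Sf) sets flow on bond)
bond 4 →Sf2  (Sf2 fixes flow; stroke at Sf2)
bond 0 →J1  (closing 0-jn rule on J1)
bond 1 →TF1  (TF1: transformer flips bond 0)
bond 3 →J2  (J2: bond 1 brought flow, rest push out)
bond 5 →J2  (J2 flow already set via bond 1)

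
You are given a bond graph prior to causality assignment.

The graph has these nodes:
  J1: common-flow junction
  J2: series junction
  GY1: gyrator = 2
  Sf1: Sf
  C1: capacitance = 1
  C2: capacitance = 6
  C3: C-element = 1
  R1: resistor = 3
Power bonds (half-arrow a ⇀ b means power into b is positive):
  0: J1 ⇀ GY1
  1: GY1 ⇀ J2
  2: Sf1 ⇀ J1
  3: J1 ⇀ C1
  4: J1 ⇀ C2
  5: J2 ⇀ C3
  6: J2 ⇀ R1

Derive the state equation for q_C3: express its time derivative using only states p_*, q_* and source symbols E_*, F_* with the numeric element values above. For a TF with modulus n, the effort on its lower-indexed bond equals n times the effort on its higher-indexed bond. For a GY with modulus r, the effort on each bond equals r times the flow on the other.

dq_C3/dt = 2*F_Sf1/3 - q_C3/3

bond 2 |Sf1  (Sf1 (Sf) sets flow on bond)
bond 0 |J1  (1-jn J1 has f-setter on 2)
bond 3 |J1  (J1: bond 2 brought flow, rest push out)
bond 4 |J1  (common-f at J1 fixed by 2)
bond 1 |J2  (through GY1, causality inverts; strokes same side of GY1)
bond 5 |J2  (C3: C, integral causality)
bond 6 |R1  (only one flow-in slot at J2)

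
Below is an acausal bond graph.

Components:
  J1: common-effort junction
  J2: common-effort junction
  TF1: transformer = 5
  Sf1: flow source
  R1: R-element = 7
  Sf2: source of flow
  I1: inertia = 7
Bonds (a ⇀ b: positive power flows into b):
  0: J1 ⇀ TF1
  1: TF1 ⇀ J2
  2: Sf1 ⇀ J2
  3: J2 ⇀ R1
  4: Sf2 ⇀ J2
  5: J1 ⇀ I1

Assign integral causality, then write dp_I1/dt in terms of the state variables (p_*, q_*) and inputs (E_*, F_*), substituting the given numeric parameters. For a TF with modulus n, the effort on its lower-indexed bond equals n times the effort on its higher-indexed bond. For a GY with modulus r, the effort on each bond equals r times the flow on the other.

#2 |Sf1  (Sf1 (Sf) sets flow on bond)
#4 |Sf2  (source Sf2 imposes f)
#5 |I1  (prefer integral on I1)
#0 |J1  (only one effort-in slot at J1)
#1 |TF1  (through TF1, causality passes straight; one stroke at TF1)
#3 |J2  (J2: last free bond brings effort in)

dp_I1/dt = 35*F_Sf1 + 35*F_Sf2 - 25*p_I1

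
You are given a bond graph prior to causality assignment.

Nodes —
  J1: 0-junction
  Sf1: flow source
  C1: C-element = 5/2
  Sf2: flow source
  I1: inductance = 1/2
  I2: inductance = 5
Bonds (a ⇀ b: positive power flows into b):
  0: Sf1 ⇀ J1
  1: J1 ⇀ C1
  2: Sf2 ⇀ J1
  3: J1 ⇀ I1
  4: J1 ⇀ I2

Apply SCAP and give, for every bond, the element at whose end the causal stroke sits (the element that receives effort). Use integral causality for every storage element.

β0 →Sf1
β1 →J1
β2 →Sf2
β3 →I1
β4 →I2

bond 0 stroke→Sf1  (Sf1: flow source, stroke at near end)
bond 2 stroke→Sf2  (Sf2 fixes flow; stroke at Sf2)
bond 1 stroke→J1  (C1 integral (e out))
bond 3 stroke→I1  (0-jn J1 has e-setter on 1)
bond 4 stroke→I2  (0-jn J1 has e-setter on 1)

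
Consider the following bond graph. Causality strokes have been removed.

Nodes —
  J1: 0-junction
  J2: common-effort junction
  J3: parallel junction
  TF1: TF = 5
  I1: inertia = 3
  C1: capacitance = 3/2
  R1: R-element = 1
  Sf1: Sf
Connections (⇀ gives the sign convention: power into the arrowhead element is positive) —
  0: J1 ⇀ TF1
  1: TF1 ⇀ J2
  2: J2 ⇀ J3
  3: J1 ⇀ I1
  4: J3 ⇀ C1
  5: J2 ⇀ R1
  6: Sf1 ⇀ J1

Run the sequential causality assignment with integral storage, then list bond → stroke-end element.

bond 0 stroke at J1
bond 1 stroke at TF1
bond 2 stroke at J2
bond 3 stroke at I1
bond 4 stroke at J3
bond 5 stroke at R1
bond 6 stroke at Sf1

bond 6 stroke at Sf1  (Sf1: flow source, stroke at near end)
bond 3 stroke at I1  (prefer integral on I1)
bond 0 stroke at J1  (only one effort-in slot at J1)
bond 1 stroke at TF1  (TF TF1: opposite of bond 0)
bond 4 stroke at J3  (C1 integral (e out))
bond 2 stroke at J2  (J3 effort already set via bond 4)
bond 5 stroke at R1  (common-e at J2 fixed by 2)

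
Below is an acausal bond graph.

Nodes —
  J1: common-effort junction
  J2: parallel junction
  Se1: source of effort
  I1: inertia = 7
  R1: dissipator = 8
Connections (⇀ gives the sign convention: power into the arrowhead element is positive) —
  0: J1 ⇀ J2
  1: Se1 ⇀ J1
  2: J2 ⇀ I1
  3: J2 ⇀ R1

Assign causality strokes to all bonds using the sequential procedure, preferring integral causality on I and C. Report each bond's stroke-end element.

β0 stroke at J2
β1 stroke at J1
β2 stroke at I1
β3 stroke at R1

bond 1 →J1  (Se1 fixes effort; stroke away)
bond 0 →J2  (J1 effort already set via bond 1)
bond 2 →I1  (J2 effort already set via bond 0)
bond 3 →R1  (J2 effort already set via bond 0)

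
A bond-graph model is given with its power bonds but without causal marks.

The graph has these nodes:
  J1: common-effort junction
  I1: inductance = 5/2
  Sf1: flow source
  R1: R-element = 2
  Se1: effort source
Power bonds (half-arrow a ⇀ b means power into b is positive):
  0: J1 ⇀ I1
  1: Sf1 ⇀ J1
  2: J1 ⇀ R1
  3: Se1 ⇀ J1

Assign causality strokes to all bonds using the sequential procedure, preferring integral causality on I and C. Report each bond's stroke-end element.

bond 1 |Sf1  (Sf1 (Sf) sets flow on bond)
bond 3 |J1  (Se1: effort source, stroke at far end)
bond 0 |I1  (common-e at J1 fixed by 3)
bond 2 |R1  (J1: bond 3 brought effort, rest push out)

β0 stroke at I1
β1 stroke at Sf1
β2 stroke at R1
β3 stroke at J1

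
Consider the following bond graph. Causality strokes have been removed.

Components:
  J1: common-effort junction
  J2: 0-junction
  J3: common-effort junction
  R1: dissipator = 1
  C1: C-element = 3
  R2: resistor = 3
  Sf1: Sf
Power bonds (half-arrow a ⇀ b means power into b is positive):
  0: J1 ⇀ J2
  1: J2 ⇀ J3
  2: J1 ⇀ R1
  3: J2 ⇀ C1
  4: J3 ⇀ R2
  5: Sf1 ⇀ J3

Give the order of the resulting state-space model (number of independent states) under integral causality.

b5 stroke→Sf1  (Sf1: flow source, stroke at near end)
b3 stroke→J2  (C1 integral (e out))
b0 stroke→J1  (0-jn J2 has e-setter on 3)
b1 stroke→J3  (0-jn J2 has e-setter on 3)
b4 stroke→R2  (J3 effort already set via bond 1)
b2 stroke→R1  (J1 effort already set via bond 0)

1  (C1 all integral)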